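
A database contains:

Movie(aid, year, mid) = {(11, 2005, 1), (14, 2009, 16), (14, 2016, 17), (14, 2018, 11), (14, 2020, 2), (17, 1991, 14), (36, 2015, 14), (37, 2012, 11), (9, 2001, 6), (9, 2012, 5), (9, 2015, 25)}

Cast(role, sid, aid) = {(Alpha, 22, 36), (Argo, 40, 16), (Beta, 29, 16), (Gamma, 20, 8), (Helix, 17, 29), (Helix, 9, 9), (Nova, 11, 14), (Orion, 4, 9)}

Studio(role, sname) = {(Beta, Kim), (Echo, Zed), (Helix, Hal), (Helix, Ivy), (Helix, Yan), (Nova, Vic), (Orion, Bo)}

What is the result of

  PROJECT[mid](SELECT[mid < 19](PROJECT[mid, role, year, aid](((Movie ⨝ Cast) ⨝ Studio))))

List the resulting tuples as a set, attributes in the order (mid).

{11, 16, 17, 2, 5, 6}

Joining Movie and Cast on aid yields {(14, 2009, 16, Nova, 11), (14, 2016, 17, Nova, 11), (14, 2018, 11, Nova, 11), (14, 2020, 2, Nova, 11), (36, 2015, 14, Alpha, 22), (9, 2001, 6, Helix, 9), (9, 2001, 6, Orion, 4), (9, 2012, 5, Helix, 9), (9, 2012, 5, Orion, 4), (9, 2015, 25, Helix, 9), (9, 2015, 25, Orion, 4)}.
Joining (Movie ⨝ Cast) and Studio on role yields {(14, 2009, 16, Nova, 11, Vic), (14, 2016, 17, Nova, 11, Vic), (14, 2018, 11, Nova, 11, Vic), (14, 2020, 2, Nova, 11, Vic), (9, 2001, 6, Helix, 9, Hal), (9, 2001, 6, Helix, 9, Ivy), (9, 2001, 6, Helix, 9, Yan), (9, 2001, 6, Orion, 4, Bo), (9, 2012, 5, Helix, 9, Hal), (9, 2012, 5, Helix, 9, Ivy), (9, 2012, 5, Helix, 9, Yan), (9, 2012, 5, Orion, 4, Bo), (9, 2015, 25, Helix, 9, Hal), (9, 2015, 25, Helix, 9, Ivy), (9, 2015, 25, Helix, 9, Yan), (9, 2015, 25, Orion, 4, Bo)}.
π[mid, role, year, aid]: project onto (mid, role, year, aid) (6 duplicate(s) eliminated) → {(11, Nova, 2018, 14), (16, Nova, 2009, 14), (17, Nova, 2016, 14), (2, Nova, 2020, 14), (25, Helix, 2015, 9), (25, Orion, 2015, 9), (5, Helix, 2012, 9), (5, Orion, 2012, 9), (6, Helix, 2001, 9), (6, Orion, 2001, 9)}
Selection mid < 19: {(11, Nova, 2018, 14), (16, Nova, 2009, 14), (17, Nova, 2016, 14), (2, Nova, 2020, 14), (5, Helix, 2012, 9), (5, Orion, 2012, 9), (6, Helix, 2001, 9), (6, Orion, 2001, 9)}
π[mid]: project onto (mid) (2 duplicate(s) eliminated) → {11, 16, 17, 2, 5, 6}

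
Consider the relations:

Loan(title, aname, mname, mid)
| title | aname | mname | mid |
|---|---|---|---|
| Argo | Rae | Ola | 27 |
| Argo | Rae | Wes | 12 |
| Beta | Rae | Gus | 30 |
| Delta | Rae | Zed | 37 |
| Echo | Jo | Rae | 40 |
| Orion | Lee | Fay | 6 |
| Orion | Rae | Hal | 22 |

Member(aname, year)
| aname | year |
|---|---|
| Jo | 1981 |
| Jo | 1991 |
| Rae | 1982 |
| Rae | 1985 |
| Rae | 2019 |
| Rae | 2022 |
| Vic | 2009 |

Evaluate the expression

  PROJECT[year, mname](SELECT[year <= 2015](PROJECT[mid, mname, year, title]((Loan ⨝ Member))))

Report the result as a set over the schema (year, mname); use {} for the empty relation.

Joining Loan and Member on aname yields {(Argo, Rae, Ola, 27, 1982), (Argo, Rae, Ola, 27, 1985), (Argo, Rae, Ola, 27, 2019), (Argo, Rae, Ola, 27, 2022), (Argo, Rae, Wes, 12, 1982), (Argo, Rae, Wes, 12, 1985), (Argo, Rae, Wes, 12, 2019), (Argo, Rae, Wes, 12, 2022), (Beta, Rae, Gus, 30, 1982), (Beta, Rae, Gus, 30, 1985), (Beta, Rae, Gus, 30, 2019), (Beta, Rae, Gus, 30, 2022), (Delta, Rae, Zed, 37, 1982), (Delta, Rae, Zed, 37, 1985), (Delta, Rae, Zed, 37, 2019), (Delta, Rae, Zed, 37, 2022), (Echo, Jo, Rae, 40, 1981), (Echo, Jo, Rae, 40, 1991), (Orion, Rae, Hal, 22, 1982), (Orion, Rae, Hal, 22, 1985), (Orion, Rae, Hal, 22, 2019), (Orion, Rae, Hal, 22, 2022)}.
Keep only column(s) mid, mname, year, title: {(12, Wes, 1982, Argo), (12, Wes, 1985, Argo), (12, Wes, 2019, Argo), (12, Wes, 2022, Argo), (22, Hal, 1982, Orion), (22, Hal, 1985, Orion), (22, Hal, 2019, Orion), (22, Hal, 2022, Orion), (27, Ola, 1982, Argo), (27, Ola, 1985, Argo), (27, Ola, 2019, Argo), (27, Ola, 2022, Argo), (30, Gus, 1982, Beta), (30, Gus, 1985, Beta), (30, Gus, 2019, Beta), (30, Gus, 2022, Beta), (37, Zed, 1982, Delta), (37, Zed, 1985, Delta), (37, Zed, 2019, Delta), (37, Zed, 2022, Delta), (40, Rae, 1981, Echo), (40, Rae, 1991, Echo)}
Selection year <= 2015: {(12, Wes, 1982, Argo), (12, Wes, 1985, Argo), (22, Hal, 1982, Orion), (22, Hal, 1985, Orion), (27, Ola, 1982, Argo), (27, Ola, 1985, Argo), (30, Gus, 1982, Beta), (30, Gus, 1985, Beta), (37, Zed, 1982, Delta), (37, Zed, 1985, Delta), (40, Rae, 1981, Echo), (40, Rae, 1991, Echo)}
Keep only column(s) year, mname: {(1981, Rae), (1982, Gus), (1982, Hal), (1982, Ola), (1982, Wes), (1982, Zed), (1985, Gus), (1985, Hal), (1985, Ola), (1985, Wes), (1985, Zed), (1991, Rae)}

{(1981, Rae), (1982, Gus), (1982, Hal), (1982, Ola), (1982, Wes), (1982, Zed), (1985, Gus), (1985, Hal), (1985, Ola), (1985, Wes), (1985, Zed), (1991, Rae)}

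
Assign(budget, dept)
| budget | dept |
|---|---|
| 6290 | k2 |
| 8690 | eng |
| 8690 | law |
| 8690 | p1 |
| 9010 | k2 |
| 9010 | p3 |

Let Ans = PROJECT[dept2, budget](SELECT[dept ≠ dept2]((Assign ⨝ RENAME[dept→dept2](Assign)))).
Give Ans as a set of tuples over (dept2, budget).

{(eng, 8690), (k2, 9010), (law, 8690), (p1, 8690), (p3, 9010)}

ρ[dept→dept2]: schema becomes (budget, dept2); tuples unchanged.
Joining Assign and RENAME[dept→dept2](Assign) on budget yields {(6290, k2, k2), (8690, eng, eng), (8690, eng, law), (8690, eng, p1), (8690, law, eng), (8690, law, law), (8690, law, p1), (8690, p1, eng), (8690, p1, law), (8690, p1, p1), (9010, k2, k2), (9010, k2, p3), (9010, p3, k2), (9010, p3, p3)}.
Apply σ_{dept ≠ dept2}; surviving tuples: {(8690, eng, law), (8690, eng, p1), (8690, law, eng), (8690, law, p1), (8690, p1, eng), (8690, p1, law), (9010, k2, p3), (9010, p3, k2)}
π_{dept2, budget} gives {(eng, 8690), (k2, 9010), (law, 8690), (p1, 8690), (p3, 9010)} (3 duplicate(s) eliminated).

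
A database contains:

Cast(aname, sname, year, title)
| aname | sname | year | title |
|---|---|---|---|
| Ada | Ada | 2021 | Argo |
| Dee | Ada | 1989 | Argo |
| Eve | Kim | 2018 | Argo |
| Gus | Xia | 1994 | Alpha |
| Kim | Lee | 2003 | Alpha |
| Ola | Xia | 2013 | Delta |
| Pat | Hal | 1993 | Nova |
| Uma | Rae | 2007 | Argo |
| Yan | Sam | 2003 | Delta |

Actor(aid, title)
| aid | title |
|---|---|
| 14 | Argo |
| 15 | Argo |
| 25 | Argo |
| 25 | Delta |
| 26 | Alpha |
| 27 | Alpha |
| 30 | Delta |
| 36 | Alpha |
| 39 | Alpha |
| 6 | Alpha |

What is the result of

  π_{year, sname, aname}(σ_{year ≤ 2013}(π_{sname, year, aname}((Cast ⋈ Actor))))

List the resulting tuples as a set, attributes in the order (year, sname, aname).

{(1989, Ada, Dee), (1994, Xia, Gus), (2003, Lee, Kim), (2003, Sam, Yan), (2007, Rae, Uma), (2013, Xia, Ola)}

Joining Cast and Actor on title yields {(Ada, Ada, 2021, Argo, 14), (Ada, Ada, 2021, Argo, 15), (Ada, Ada, 2021, Argo, 25), (Dee, Ada, 1989, Argo, 14), (Dee, Ada, 1989, Argo, 15), (Dee, Ada, 1989, Argo, 25), (Eve, Kim, 2018, Argo, 14), (Eve, Kim, 2018, Argo, 15), (Eve, Kim, 2018, Argo, 25), (Gus, Xia, 1994, Alpha, 26), (Gus, Xia, 1994, Alpha, 27), (Gus, Xia, 1994, Alpha, 36), (Gus, Xia, 1994, Alpha, 39), (Gus, Xia, 1994, Alpha, 6), (Kim, Lee, 2003, Alpha, 26), (Kim, Lee, 2003, Alpha, 27), (Kim, Lee, 2003, Alpha, 36), (Kim, Lee, 2003, Alpha, 39), (Kim, Lee, 2003, Alpha, 6), (Ola, Xia, 2013, Delta, 25), (Ola, Xia, 2013, Delta, 30), (Uma, Rae, 2007, Argo, 14), (Uma, Rae, 2007, Argo, 15), (Uma, Rae, 2007, Argo, 25), (Yan, Sam, 2003, Delta, 25), (Yan, Sam, 2003, Delta, 30)}.
Keep only column(s) sname, year, aname (18 duplicate(s) eliminated): {(Ada, 1989, Dee), (Ada, 2021, Ada), (Kim, 2018, Eve), (Lee, 2003, Kim), (Rae, 2007, Uma), (Sam, 2003, Yan), (Xia, 1994, Gus), (Xia, 2013, Ola)}
σ[year ≤ 2013]: keep tuples satisfying year ≤ 2013 → {(Ada, 1989, Dee), (Lee, 2003, Kim), (Rae, 2007, Uma), (Sam, 2003, Yan), (Xia, 1994, Gus), (Xia, 2013, Ola)}
Keep only column(s) year, sname, aname: {(1989, Ada, Dee), (1994, Xia, Gus), (2003, Lee, Kim), (2003, Sam, Yan), (2007, Rae, Uma), (2013, Xia, Ola)}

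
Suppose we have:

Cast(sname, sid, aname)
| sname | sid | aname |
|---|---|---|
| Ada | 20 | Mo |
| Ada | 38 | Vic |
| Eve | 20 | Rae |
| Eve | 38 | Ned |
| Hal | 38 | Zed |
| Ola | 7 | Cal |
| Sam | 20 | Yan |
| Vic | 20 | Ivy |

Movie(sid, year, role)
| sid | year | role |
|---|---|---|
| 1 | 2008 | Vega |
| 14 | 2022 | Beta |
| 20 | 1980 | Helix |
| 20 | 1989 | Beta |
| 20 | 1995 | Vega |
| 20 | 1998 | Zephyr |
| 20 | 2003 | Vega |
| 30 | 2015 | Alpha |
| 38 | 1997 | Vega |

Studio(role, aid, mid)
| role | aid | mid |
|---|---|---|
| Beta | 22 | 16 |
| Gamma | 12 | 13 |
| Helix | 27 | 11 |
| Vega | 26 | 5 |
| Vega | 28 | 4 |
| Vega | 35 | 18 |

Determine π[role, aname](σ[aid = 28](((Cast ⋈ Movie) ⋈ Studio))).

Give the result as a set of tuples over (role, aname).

{(Vega, Ivy), (Vega, Mo), (Vega, Ned), (Vega, Rae), (Vega, Vic), (Vega, Yan), (Vega, Zed)}

Cast ⋈ Movie (natural join on sid): {(Ada, 20, Mo, 1980, Helix), (Ada, 20, Mo, 1989, Beta), (Ada, 20, Mo, 1995, Vega), (Ada, 20, Mo, 1998, Zephyr), (Ada, 20, Mo, 2003, Vega), (Ada, 38, Vic, 1997, Vega), (Eve, 20, Rae, 1980, Helix), (Eve, 20, Rae, 1989, Beta), (Eve, 20, Rae, 1995, Vega), (Eve, 20, Rae, 1998, Zephyr), (Eve, 20, Rae, 2003, Vega), (Eve, 38, Ned, 1997, Vega), (Hal, 38, Zed, 1997, Vega), (Sam, 20, Yan, 1980, Helix), (Sam, 20, Yan, 1989, Beta), (Sam, 20, Yan, 1995, Vega), (Sam, 20, Yan, 1998, Zephyr), (Sam, 20, Yan, 2003, Vega), (Vic, 20, Ivy, 1980, Helix), (Vic, 20, Ivy, 1989, Beta), (Vic, 20, Ivy, 1995, Vega), (Vic, 20, Ivy, 1998, Zephyr), (Vic, 20, Ivy, 2003, Vega)}
(Cast ⋈ Movie) ⋈ Studio (natural join on role): {(Ada, 20, Mo, 1980, Helix, 27, 11), (Ada, 20, Mo, 1989, Beta, 22, 16), (Ada, 20, Mo, 1995, Vega, 26, 5), (Ada, 20, Mo, 1995, Vega, 28, 4), (Ada, 20, Mo, 1995, Vega, 35, 18), (Ada, 20, Mo, 2003, Vega, 26, 5), (Ada, 20, Mo, 2003, Vega, 28, 4), (Ada, 20, Mo, 2003, Vega, 35, 18), (Ada, 38, Vic, 1997, Vega, 26, 5), (Ada, 38, Vic, 1997, Vega, 28, 4), (Ada, 38, Vic, 1997, Vega, 35, 18), (Eve, 20, Rae, 1980, Helix, 27, 11), (Eve, 20, Rae, 1989, Beta, 22, 16), (Eve, 20, Rae, 1995, Vega, 26, 5), (Eve, 20, Rae, 1995, Vega, 28, 4), (Eve, 20, Rae, 1995, Vega, 35, 18), (Eve, 20, Rae, 2003, Vega, 26, 5), (Eve, 20, Rae, 2003, Vega, 28, 4), (Eve, 20, Rae, 2003, Vega, 35, 18), (Eve, 38, Ned, 1997, Vega, 26, 5), (Eve, 38, Ned, 1997, Vega, 28, 4), (Eve, 38, Ned, 1997, Vega, 35, 18), (Hal, 38, Zed, 1997, Vega, 26, 5), (Hal, 38, Zed, 1997, Vega, 28, 4), (Hal, 38, Zed, 1997, Vega, 35, 18), (Sam, 20, Yan, 1980, Helix, 27, 11), (Sam, 20, Yan, 1989, Beta, 22, 16), (Sam, 20, Yan, 1995, Vega, 26, 5), (Sam, 20, Yan, 1995, Vega, 28, 4), (Sam, 20, Yan, 1995, Vega, 35, 18), (Sam, 20, Yan, 2003, Vega, 26, 5), (Sam, 20, Yan, 2003, Vega, 28, 4), (Sam, 20, Yan, 2003, Vega, 35, 18), (Vic, 20, Ivy, 1980, Helix, 27, 11), (Vic, 20, Ivy, 1989, Beta, 22, 16), (Vic, 20, Ivy, 1995, Vega, 26, 5), (Vic, 20, Ivy, 1995, Vega, 28, 4), (Vic, 20, Ivy, 1995, Vega, 35, 18), (Vic, 20, Ivy, 2003, Vega, 26, 5), (Vic, 20, Ivy, 2003, Vega, 28, 4), (Vic, 20, Ivy, 2003, Vega, 35, 18)}
σ[aid = 28]: keep tuples satisfying aid = 28 → {(Ada, 20, Mo, 1995, Vega, 28, 4), (Ada, 20, Mo, 2003, Vega, 28, 4), (Ada, 38, Vic, 1997, Vega, 28, 4), (Eve, 20, Rae, 1995, Vega, 28, 4), (Eve, 20, Rae, 2003, Vega, 28, 4), (Eve, 38, Ned, 1997, Vega, 28, 4), (Hal, 38, Zed, 1997, Vega, 28, 4), (Sam, 20, Yan, 1995, Vega, 28, 4), (Sam, 20, Yan, 2003, Vega, 28, 4), (Vic, 20, Ivy, 1995, Vega, 28, 4), (Vic, 20, Ivy, 2003, Vega, 28, 4)}
Projecting to role, aname (4 duplicate(s) eliminated): {(Vega, Ivy), (Vega, Mo), (Vega, Ned), (Vega, Rae), (Vega, Vic), (Vega, Yan), (Vega, Zed)}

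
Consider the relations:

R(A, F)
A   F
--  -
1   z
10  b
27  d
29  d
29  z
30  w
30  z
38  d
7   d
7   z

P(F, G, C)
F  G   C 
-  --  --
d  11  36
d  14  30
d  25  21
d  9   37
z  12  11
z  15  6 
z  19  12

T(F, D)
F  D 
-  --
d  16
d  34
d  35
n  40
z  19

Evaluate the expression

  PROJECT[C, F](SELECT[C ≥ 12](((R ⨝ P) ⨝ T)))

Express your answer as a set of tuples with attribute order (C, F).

Natural join on F: {(1, z, 12, 11), (1, z, 15, 6), (1, z, 19, 12), (27, d, 11, 36), (27, d, 14, 30), (27, d, 25, 21), (27, d, 9, 37), (29, d, 11, 36), (29, d, 14, 30), (29, d, 25, 21), (29, d, 9, 37), (29, z, 12, 11), (29, z, 15, 6), (29, z, 19, 12), (30, z, 12, 11), (30, z, 15, 6), (30, z, 19, 12), (38, d, 11, 36), (38, d, 14, 30), (38, d, 25, 21), (38, d, 9, 37), (7, d, 11, 36), (7, d, 14, 30), (7, d, 25, 21), (7, d, 9, 37), (7, z, 12, 11), (7, z, 15, 6), (7, z, 19, 12)}
Natural join on F: {(1, z, 12, 11, 19), (1, z, 15, 6, 19), (1, z, 19, 12, 19), (27, d, 11, 36, 16), (27, d, 11, 36, 34), (27, d, 11, 36, 35), (27, d, 14, 30, 16), (27, d, 14, 30, 34), (27, d, 14, 30, 35), (27, d, 25, 21, 16), (27, d, 25, 21, 34), (27, d, 25, 21, 35), (27, d, 9, 37, 16), (27, d, 9, 37, 34), (27, d, 9, 37, 35), (29, d, 11, 36, 16), (29, d, 11, 36, 34), (29, d, 11, 36, 35), (29, d, 14, 30, 16), (29, d, 14, 30, 34), (29, d, 14, 30, 35), (29, d, 25, 21, 16), (29, d, 25, 21, 34), (29, d, 25, 21, 35), (29, d, 9, 37, 16), (29, d, 9, 37, 34), (29, d, 9, 37, 35), (29, z, 12, 11, 19), (29, z, 15, 6, 19), (29, z, 19, 12, 19), (30, z, 12, 11, 19), (30, z, 15, 6, 19), (30, z, 19, 12, 19), (38, d, 11, 36, 16), (38, d, 11, 36, 34), (38, d, 11, 36, 35), (38, d, 14, 30, 16), (38, d, 14, 30, 34), (38, d, 14, 30, 35), (38, d, 25, 21, 16), (38, d, 25, 21, 34), (38, d, 25, 21, 35), (38, d, 9, 37, 16), (38, d, 9, 37, 34), (38, d, 9, 37, 35), (7, d, 11, 36, 16), (7, d, 11, 36, 34), (7, d, 11, 36, 35), (7, d, 14, 30, 16), (7, d, 14, 30, 34), (7, d, 14, 30, 35), (7, d, 25, 21, 16), (7, d, 25, 21, 34), (7, d, 25, 21, 35), (7, d, 9, 37, 16), (7, d, 9, 37, 34), (7, d, 9, 37, 35), (7, z, 12, 11, 19), (7, z, 15, 6, 19), (7, z, 19, 12, 19)}
Selection C ≥ 12: {(1, z, 19, 12, 19), (27, d, 11, 36, 16), (27, d, 11, 36, 34), (27, d, 11, 36, 35), (27, d, 14, 30, 16), (27, d, 14, 30, 34), (27, d, 14, 30, 35), (27, d, 25, 21, 16), (27, d, 25, 21, 34), (27, d, 25, 21, 35), (27, d, 9, 37, 16), (27, d, 9, 37, 34), (27, d, 9, 37, 35), (29, d, 11, 36, 16), (29, d, 11, 36, 34), (29, d, 11, 36, 35), (29, d, 14, 30, 16), (29, d, 14, 30, 34), (29, d, 14, 30, 35), (29, d, 25, 21, 16), (29, d, 25, 21, 34), (29, d, 25, 21, 35), (29, d, 9, 37, 16), (29, d, 9, 37, 34), (29, d, 9, 37, 35), (29, z, 19, 12, 19), (30, z, 19, 12, 19), (38, d, 11, 36, 16), (38, d, 11, 36, 34), (38, d, 11, 36, 35), (38, d, 14, 30, 16), (38, d, 14, 30, 34), (38, d, 14, 30, 35), (38, d, 25, 21, 16), (38, d, 25, 21, 34), (38, d, 25, 21, 35), (38, d, 9, 37, 16), (38, d, 9, 37, 34), (38, d, 9, 37, 35), (7, d, 11, 36, 16), (7, d, 11, 36, 34), (7, d, 11, 36, 35), (7, d, 14, 30, 16), (7, d, 14, 30, 34), (7, d, 14, 30, 35), (7, d, 25, 21, 16), (7, d, 25, 21, 34), (7, d, 25, 21, 35), (7, d, 9, 37, 16), (7, d, 9, 37, 34), (7, d, 9, 37, 35), (7, z, 19, 12, 19)}
π_{C, F} gives {(12, z), (21, d), (30, d), (36, d), (37, d)} (47 duplicate(s) eliminated).

{(12, z), (21, d), (30, d), (36, d), (37, d)}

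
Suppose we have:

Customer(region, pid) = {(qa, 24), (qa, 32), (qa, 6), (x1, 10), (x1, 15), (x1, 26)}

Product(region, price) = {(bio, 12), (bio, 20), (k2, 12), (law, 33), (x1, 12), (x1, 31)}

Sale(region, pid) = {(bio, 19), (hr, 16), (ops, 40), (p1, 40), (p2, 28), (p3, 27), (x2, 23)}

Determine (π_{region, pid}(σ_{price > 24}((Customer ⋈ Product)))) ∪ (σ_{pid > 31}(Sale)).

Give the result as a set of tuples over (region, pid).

{(ops, 40), (p1, 40), (x1, 10), (x1, 15), (x1, 26)}

Customer ⋈ Product (natural join on region): {(x1, 10, 12), (x1, 10, 31), (x1, 15, 12), (x1, 15, 31), (x1, 26, 12), (x1, 26, 31)}
σ[price > 24]: keep tuples satisfying price > 24 → {(x1, 10, 31), (x1, 15, 31), (x1, 26, 31)}
Projecting to region, pid: {(x1, 10), (x1, 15), (x1, 26)}
σ[pid > 31]: keep tuples satisfying pid > 31 → {(ops, 40), (p1, 40)}
Union: {(x1, 10), (x1, 15), (x1, 26)} with {(ops, 40), (p1, 40)} → {(ops, 40), (p1, 40), (x1, 10), (x1, 15), (x1, 26)}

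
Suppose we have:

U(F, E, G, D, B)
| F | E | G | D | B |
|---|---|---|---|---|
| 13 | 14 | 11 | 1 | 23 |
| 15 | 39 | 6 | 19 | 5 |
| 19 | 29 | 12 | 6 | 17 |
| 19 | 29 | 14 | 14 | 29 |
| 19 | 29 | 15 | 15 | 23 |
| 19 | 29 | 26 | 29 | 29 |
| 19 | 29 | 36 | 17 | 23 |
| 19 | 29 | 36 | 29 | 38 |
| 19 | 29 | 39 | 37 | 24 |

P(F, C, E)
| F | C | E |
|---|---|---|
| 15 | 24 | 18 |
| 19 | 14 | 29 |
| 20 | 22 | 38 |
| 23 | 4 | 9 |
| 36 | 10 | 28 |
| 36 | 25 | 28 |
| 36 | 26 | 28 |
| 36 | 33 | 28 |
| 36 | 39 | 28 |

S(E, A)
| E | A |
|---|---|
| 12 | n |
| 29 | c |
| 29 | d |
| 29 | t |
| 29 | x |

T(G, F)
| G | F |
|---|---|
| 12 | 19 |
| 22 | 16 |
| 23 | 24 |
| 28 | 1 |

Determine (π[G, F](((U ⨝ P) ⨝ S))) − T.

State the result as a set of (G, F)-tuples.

U ⋈ P (natural join on F, E): {(19, 29, 12, 6, 17, 14), (19, 29, 14, 14, 29, 14), (19, 29, 15, 15, 23, 14), (19, 29, 26, 29, 29, 14), (19, 29, 36, 17, 23, 14), (19, 29, 36, 29, 38, 14), (19, 29, 39, 37, 24, 14)}
(U ⨝ P) ⋈ S (natural join on E): {(19, 29, 12, 6, 17, 14, c), (19, 29, 12, 6, 17, 14, d), (19, 29, 12, 6, 17, 14, t), (19, 29, 12, 6, 17, 14, x), (19, 29, 14, 14, 29, 14, c), (19, 29, 14, 14, 29, 14, d), (19, 29, 14, 14, 29, 14, t), (19, 29, 14, 14, 29, 14, x), (19, 29, 15, 15, 23, 14, c), (19, 29, 15, 15, 23, 14, d), (19, 29, 15, 15, 23, 14, t), (19, 29, 15, 15, 23, 14, x), (19, 29, 26, 29, 29, 14, c), (19, 29, 26, 29, 29, 14, d), (19, 29, 26, 29, 29, 14, t), (19, 29, 26, 29, 29, 14, x), (19, 29, 36, 17, 23, 14, c), (19, 29, 36, 17, 23, 14, d), (19, 29, 36, 17, 23, 14, t), (19, 29, 36, 17, 23, 14, x), (19, 29, 36, 29, 38, 14, c), (19, 29, 36, 29, 38, 14, d), (19, 29, 36, 29, 38, 14, t), (19, 29, 36, 29, 38, 14, x), (19, 29, 39, 37, 24, 14, c), (19, 29, 39, 37, 24, 14, d), (19, 29, 39, 37, 24, 14, t), (19, 29, 39, 37, 24, 14, x)}
Keep only column(s) G, F (22 duplicate(s) eliminated): {(12, 19), (14, 19), (15, 19), (26, 19), (36, 19), (39, 19)}
Taking the difference: {(14, 19), (15, 19), (26, 19), (36, 19), (39, 19)}

{(14, 19), (15, 19), (26, 19), (36, 19), (39, 19)}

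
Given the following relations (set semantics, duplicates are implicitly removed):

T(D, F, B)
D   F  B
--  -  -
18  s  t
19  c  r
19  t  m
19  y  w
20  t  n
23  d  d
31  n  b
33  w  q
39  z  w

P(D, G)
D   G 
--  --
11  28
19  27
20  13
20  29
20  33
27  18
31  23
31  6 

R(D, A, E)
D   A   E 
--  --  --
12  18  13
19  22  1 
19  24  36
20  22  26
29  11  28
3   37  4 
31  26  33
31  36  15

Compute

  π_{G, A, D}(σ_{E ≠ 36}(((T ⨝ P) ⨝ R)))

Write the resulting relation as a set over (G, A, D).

Natural join on D: {(19, c, r, 27), (19, t, m, 27), (19, y, w, 27), (20, t, n, 13), (20, t, n, 29), (20, t, n, 33), (31, n, b, 23), (31, n, b, 6)}
Natural join on D: {(19, c, r, 27, 22, 1), (19, c, r, 27, 24, 36), (19, t, m, 27, 22, 1), (19, t, m, 27, 24, 36), (19, y, w, 27, 22, 1), (19, y, w, 27, 24, 36), (20, t, n, 13, 22, 26), (20, t, n, 29, 22, 26), (20, t, n, 33, 22, 26), (31, n, b, 23, 26, 33), (31, n, b, 23, 36, 15), (31, n, b, 6, 26, 33), (31, n, b, 6, 36, 15)}
σ[E ≠ 36]: keep tuples satisfying E ≠ 36 → {(19, c, r, 27, 22, 1), (19, t, m, 27, 22, 1), (19, y, w, 27, 22, 1), (20, t, n, 13, 22, 26), (20, t, n, 29, 22, 26), (20, t, n, 33, 22, 26), (31, n, b, 23, 26, 33), (31, n, b, 23, 36, 15), (31, n, b, 6, 26, 33), (31, n, b, 6, 36, 15)}
π_{G, A, D} gives {(13, 22, 20), (23, 26, 31), (23, 36, 31), (27, 22, 19), (29, 22, 20), (33, 22, 20), (6, 26, 31), (6, 36, 31)} (2 duplicate(s) eliminated).

{(13, 22, 20), (23, 26, 31), (23, 36, 31), (27, 22, 19), (29, 22, 20), (33, 22, 20), (6, 26, 31), (6, 36, 31)}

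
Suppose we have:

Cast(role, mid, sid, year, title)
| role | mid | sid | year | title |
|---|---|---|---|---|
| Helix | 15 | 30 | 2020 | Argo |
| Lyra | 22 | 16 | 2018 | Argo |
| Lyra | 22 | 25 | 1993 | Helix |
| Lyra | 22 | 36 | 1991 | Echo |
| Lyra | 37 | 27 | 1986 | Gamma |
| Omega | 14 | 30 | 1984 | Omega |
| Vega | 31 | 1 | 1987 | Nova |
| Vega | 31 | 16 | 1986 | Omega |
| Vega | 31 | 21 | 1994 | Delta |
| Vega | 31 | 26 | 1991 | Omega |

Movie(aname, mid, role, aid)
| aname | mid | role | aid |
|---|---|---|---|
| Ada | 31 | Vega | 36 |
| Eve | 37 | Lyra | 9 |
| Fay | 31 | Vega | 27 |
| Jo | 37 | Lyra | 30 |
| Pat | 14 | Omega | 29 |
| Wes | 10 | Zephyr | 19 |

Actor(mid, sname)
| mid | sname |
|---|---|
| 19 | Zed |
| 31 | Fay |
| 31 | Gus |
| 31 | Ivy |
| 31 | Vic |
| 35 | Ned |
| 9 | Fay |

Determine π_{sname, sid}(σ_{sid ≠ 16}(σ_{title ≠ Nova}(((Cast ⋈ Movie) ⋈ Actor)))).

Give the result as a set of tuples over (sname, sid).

Joining Cast and Movie on role, mid yields {(Lyra, 37, 27, 1986, Gamma, Eve, 9), (Lyra, 37, 27, 1986, Gamma, Jo, 30), (Omega, 14, 30, 1984, Omega, Pat, 29), (Vega, 31, 1, 1987, Nova, Ada, 36), (Vega, 31, 1, 1987, Nova, Fay, 27), (Vega, 31, 16, 1986, Omega, Ada, 36), (Vega, 31, 16, 1986, Omega, Fay, 27), (Vega, 31, 21, 1994, Delta, Ada, 36), (Vega, 31, 21, 1994, Delta, Fay, 27), (Vega, 31, 26, 1991, Omega, Ada, 36), (Vega, 31, 26, 1991, Omega, Fay, 27)}.
Joining (Cast ⋈ Movie) and Actor on mid yields {(Vega, 31, 1, 1987, Nova, Ada, 36, Fay), (Vega, 31, 1, 1987, Nova, Ada, 36, Gus), (Vega, 31, 1, 1987, Nova, Ada, 36, Ivy), (Vega, 31, 1, 1987, Nova, Ada, 36, Vic), (Vega, 31, 1, 1987, Nova, Fay, 27, Fay), (Vega, 31, 1, 1987, Nova, Fay, 27, Gus), (Vega, 31, 1, 1987, Nova, Fay, 27, Ivy), (Vega, 31, 1, 1987, Nova, Fay, 27, Vic), (Vega, 31, 16, 1986, Omega, Ada, 36, Fay), (Vega, 31, 16, 1986, Omega, Ada, 36, Gus), (Vega, 31, 16, 1986, Omega, Ada, 36, Ivy), (Vega, 31, 16, 1986, Omega, Ada, 36, Vic), (Vega, 31, 16, 1986, Omega, Fay, 27, Fay), (Vega, 31, 16, 1986, Omega, Fay, 27, Gus), (Vega, 31, 16, 1986, Omega, Fay, 27, Ivy), (Vega, 31, 16, 1986, Omega, Fay, 27, Vic), (Vega, 31, 21, 1994, Delta, Ada, 36, Fay), (Vega, 31, 21, 1994, Delta, Ada, 36, Gus), (Vega, 31, 21, 1994, Delta, Ada, 36, Ivy), (Vega, 31, 21, 1994, Delta, Ada, 36, Vic), (Vega, 31, 21, 1994, Delta, Fay, 27, Fay), (Vega, 31, 21, 1994, Delta, Fay, 27, Gus), (Vega, 31, 21, 1994, Delta, Fay, 27, Ivy), (Vega, 31, 21, 1994, Delta, Fay, 27, Vic), (Vega, 31, 26, 1991, Omega, Ada, 36, Fay), (Vega, 31, 26, 1991, Omega, Ada, 36, Gus), (Vega, 31, 26, 1991, Omega, Ada, 36, Ivy), (Vega, 31, 26, 1991, Omega, Ada, 36, Vic), (Vega, 31, 26, 1991, Omega, Fay, 27, Fay), (Vega, 31, 26, 1991, Omega, Fay, 27, Gus), (Vega, 31, 26, 1991, Omega, Fay, 27, Ivy), (Vega, 31, 26, 1991, Omega, Fay, 27, Vic)}.
Filtering on title ≠ Nova leaves {(Vega, 31, 16, 1986, Omega, Ada, 36, Fay), (Vega, 31, 16, 1986, Omega, Ada, 36, Gus), (Vega, 31, 16, 1986, Omega, Ada, 36, Ivy), (Vega, 31, 16, 1986, Omega, Ada, 36, Vic), (Vega, 31, 16, 1986, Omega, Fay, 27, Fay), (Vega, 31, 16, 1986, Omega, Fay, 27, Gus), (Vega, 31, 16, 1986, Omega, Fay, 27, Ivy), (Vega, 31, 16, 1986, Omega, Fay, 27, Vic), (Vega, 31, 21, 1994, Delta, Ada, 36, Fay), (Vega, 31, 21, 1994, Delta, Ada, 36, Gus), (Vega, 31, 21, 1994, Delta, Ada, 36, Ivy), (Vega, 31, 21, 1994, Delta, Ada, 36, Vic), (Vega, 31, 21, 1994, Delta, Fay, 27, Fay), (Vega, 31, 21, 1994, Delta, Fay, 27, Gus), (Vega, 31, 21, 1994, Delta, Fay, 27, Ivy), (Vega, 31, 21, 1994, Delta, Fay, 27, Vic), (Vega, 31, 26, 1991, Omega, Ada, 36, Fay), (Vega, 31, 26, 1991, Omega, Ada, 36, Gus), (Vega, 31, 26, 1991, Omega, Ada, 36, Ivy), (Vega, 31, 26, 1991, Omega, Ada, 36, Vic), (Vega, 31, 26, 1991, Omega, Fay, 27, Fay), (Vega, 31, 26, 1991, Omega, Fay, 27, Gus), (Vega, 31, 26, 1991, Omega, Fay, 27, Ivy), (Vega, 31, 26, 1991, Omega, Fay, 27, Vic)}.
Filtering on sid ≠ 16 leaves {(Vega, 31, 21, 1994, Delta, Ada, 36, Fay), (Vega, 31, 21, 1994, Delta, Ada, 36, Gus), (Vega, 31, 21, 1994, Delta, Ada, 36, Ivy), (Vega, 31, 21, 1994, Delta, Ada, 36, Vic), (Vega, 31, 21, 1994, Delta, Fay, 27, Fay), (Vega, 31, 21, 1994, Delta, Fay, 27, Gus), (Vega, 31, 21, 1994, Delta, Fay, 27, Ivy), (Vega, 31, 21, 1994, Delta, Fay, 27, Vic), (Vega, 31, 26, 1991, Omega, Ada, 36, Fay), (Vega, 31, 26, 1991, Omega, Ada, 36, Gus), (Vega, 31, 26, 1991, Omega, Ada, 36, Ivy), (Vega, 31, 26, 1991, Omega, Ada, 36, Vic), (Vega, 31, 26, 1991, Omega, Fay, 27, Fay), (Vega, 31, 26, 1991, Omega, Fay, 27, Gus), (Vega, 31, 26, 1991, Omega, Fay, 27, Ivy), (Vega, 31, 26, 1991, Omega, Fay, 27, Vic)}.
Projecting to sname, sid (8 duplicate(s) eliminated): {(Fay, 21), (Fay, 26), (Gus, 21), (Gus, 26), (Ivy, 21), (Ivy, 26), (Vic, 21), (Vic, 26)}

{(Fay, 21), (Fay, 26), (Gus, 21), (Gus, 26), (Ivy, 21), (Ivy, 26), (Vic, 21), (Vic, 26)}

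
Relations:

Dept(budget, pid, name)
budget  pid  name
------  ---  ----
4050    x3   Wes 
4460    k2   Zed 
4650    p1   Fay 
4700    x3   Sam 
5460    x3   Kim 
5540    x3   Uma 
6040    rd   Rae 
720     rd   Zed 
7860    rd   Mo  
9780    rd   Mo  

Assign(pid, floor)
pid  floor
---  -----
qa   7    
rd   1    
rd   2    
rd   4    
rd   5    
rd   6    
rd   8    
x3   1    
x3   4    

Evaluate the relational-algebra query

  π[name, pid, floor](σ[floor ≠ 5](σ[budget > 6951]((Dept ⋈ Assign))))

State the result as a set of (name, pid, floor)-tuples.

{(Mo, rd, 1), (Mo, rd, 2), (Mo, rd, 4), (Mo, rd, 6), (Mo, rd, 8)}

Joining Dept and Assign on pid yields {(4050, x3, Wes, 1), (4050, x3, Wes, 4), (4700, x3, Sam, 1), (4700, x3, Sam, 4), (5460, x3, Kim, 1), (5460, x3, Kim, 4), (5540, x3, Uma, 1), (5540, x3, Uma, 4), (6040, rd, Rae, 1), (6040, rd, Rae, 2), (6040, rd, Rae, 4), (6040, rd, Rae, 5), (6040, rd, Rae, 6), (6040, rd, Rae, 8), (720, rd, Zed, 1), (720, rd, Zed, 2), (720, rd, Zed, 4), (720, rd, Zed, 5), (720, rd, Zed, 6), (720, rd, Zed, 8), (7860, rd, Mo, 1), (7860, rd, Mo, 2), (7860, rd, Mo, 4), (7860, rd, Mo, 5), (7860, rd, Mo, 6), (7860, rd, Mo, 8), (9780, rd, Mo, 1), (9780, rd, Mo, 2), (9780, rd, Mo, 4), (9780, rd, Mo, 5), (9780, rd, Mo, 6), (9780, rd, Mo, 8)}.
σ[budget > 6951]: keep tuples satisfying budget > 6951 → {(7860, rd, Mo, 1), (7860, rd, Mo, 2), (7860, rd, Mo, 4), (7860, rd, Mo, 5), (7860, rd, Mo, 6), (7860, rd, Mo, 8), (9780, rd, Mo, 1), (9780, rd, Mo, 2), (9780, rd, Mo, 4), (9780, rd, Mo, 5), (9780, rd, Mo, 6), (9780, rd, Mo, 8)}
σ[floor ≠ 5]: keep tuples satisfying floor ≠ 5 → {(7860, rd, Mo, 1), (7860, rd, Mo, 2), (7860, rd, Mo, 4), (7860, rd, Mo, 6), (7860, rd, Mo, 8), (9780, rd, Mo, 1), (9780, rd, Mo, 2), (9780, rd, Mo, 4), (9780, rd, Mo, 6), (9780, rd, Mo, 8)}
π[name, pid, floor]: project onto (name, pid, floor) (5 duplicate(s) eliminated) → {(Mo, rd, 1), (Mo, rd, 2), (Mo, rd, 4), (Mo, rd, 6), (Mo, rd, 8)}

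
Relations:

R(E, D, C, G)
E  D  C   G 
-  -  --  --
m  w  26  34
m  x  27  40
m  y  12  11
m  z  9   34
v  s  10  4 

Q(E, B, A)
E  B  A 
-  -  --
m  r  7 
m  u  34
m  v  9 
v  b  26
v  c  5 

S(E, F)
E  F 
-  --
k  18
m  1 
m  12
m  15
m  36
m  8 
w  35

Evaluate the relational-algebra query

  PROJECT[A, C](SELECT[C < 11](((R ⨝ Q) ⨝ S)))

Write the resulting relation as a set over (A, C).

{(34, 9), (7, 9), (9, 9)}

Natural join on E: {(m, w, 26, 34, r, 7), (m, w, 26, 34, u, 34), (m, w, 26, 34, v, 9), (m, x, 27, 40, r, 7), (m, x, 27, 40, u, 34), (m, x, 27, 40, v, 9), (m, y, 12, 11, r, 7), (m, y, 12, 11, u, 34), (m, y, 12, 11, v, 9), (m, z, 9, 34, r, 7), (m, z, 9, 34, u, 34), (m, z, 9, 34, v, 9), (v, s, 10, 4, b, 26), (v, s, 10, 4, c, 5)}
Natural join on E: {(m, w, 26, 34, r, 7, 1), (m, w, 26, 34, r, 7, 12), (m, w, 26, 34, r, 7, 15), (m, w, 26, 34, r, 7, 36), (m, w, 26, 34, r, 7, 8), (m, w, 26, 34, u, 34, 1), (m, w, 26, 34, u, 34, 12), (m, w, 26, 34, u, 34, 15), (m, w, 26, 34, u, 34, 36), (m, w, 26, 34, u, 34, 8), (m, w, 26, 34, v, 9, 1), (m, w, 26, 34, v, 9, 12), (m, w, 26, 34, v, 9, 15), (m, w, 26, 34, v, 9, 36), (m, w, 26, 34, v, 9, 8), (m, x, 27, 40, r, 7, 1), (m, x, 27, 40, r, 7, 12), (m, x, 27, 40, r, 7, 15), (m, x, 27, 40, r, 7, 36), (m, x, 27, 40, r, 7, 8), (m, x, 27, 40, u, 34, 1), (m, x, 27, 40, u, 34, 12), (m, x, 27, 40, u, 34, 15), (m, x, 27, 40, u, 34, 36), (m, x, 27, 40, u, 34, 8), (m, x, 27, 40, v, 9, 1), (m, x, 27, 40, v, 9, 12), (m, x, 27, 40, v, 9, 15), (m, x, 27, 40, v, 9, 36), (m, x, 27, 40, v, 9, 8), (m, y, 12, 11, r, 7, 1), (m, y, 12, 11, r, 7, 12), (m, y, 12, 11, r, 7, 15), (m, y, 12, 11, r, 7, 36), (m, y, 12, 11, r, 7, 8), (m, y, 12, 11, u, 34, 1), (m, y, 12, 11, u, 34, 12), (m, y, 12, 11, u, 34, 15), (m, y, 12, 11, u, 34, 36), (m, y, 12, 11, u, 34, 8), (m, y, 12, 11, v, 9, 1), (m, y, 12, 11, v, 9, 12), (m, y, 12, 11, v, 9, 15), (m, y, 12, 11, v, 9, 36), (m, y, 12, 11, v, 9, 8), (m, z, 9, 34, r, 7, 1), (m, z, 9, 34, r, 7, 12), (m, z, 9, 34, r, 7, 15), (m, z, 9, 34, r, 7, 36), (m, z, 9, 34, r, 7, 8), (m, z, 9, 34, u, 34, 1), (m, z, 9, 34, u, 34, 12), (m, z, 9, 34, u, 34, 15), (m, z, 9, 34, u, 34, 36), (m, z, 9, 34, u, 34, 8), (m, z, 9, 34, v, 9, 1), (m, z, 9, 34, v, 9, 12), (m, z, 9, 34, v, 9, 15), (m, z, 9, 34, v, 9, 36), (m, z, 9, 34, v, 9, 8)}
Selection C < 11: {(m, z, 9, 34, r, 7, 1), (m, z, 9, 34, r, 7, 12), (m, z, 9, 34, r, 7, 15), (m, z, 9, 34, r, 7, 36), (m, z, 9, 34, r, 7, 8), (m, z, 9, 34, u, 34, 1), (m, z, 9, 34, u, 34, 12), (m, z, 9, 34, u, 34, 15), (m, z, 9, 34, u, 34, 36), (m, z, 9, 34, u, 34, 8), (m, z, 9, 34, v, 9, 1), (m, z, 9, 34, v, 9, 12), (m, z, 9, 34, v, 9, 15), (m, z, 9, 34, v, 9, 36), (m, z, 9, 34, v, 9, 8)}
π_{A, C} gives {(34, 9), (7, 9), (9, 9)} (12 duplicate(s) eliminated).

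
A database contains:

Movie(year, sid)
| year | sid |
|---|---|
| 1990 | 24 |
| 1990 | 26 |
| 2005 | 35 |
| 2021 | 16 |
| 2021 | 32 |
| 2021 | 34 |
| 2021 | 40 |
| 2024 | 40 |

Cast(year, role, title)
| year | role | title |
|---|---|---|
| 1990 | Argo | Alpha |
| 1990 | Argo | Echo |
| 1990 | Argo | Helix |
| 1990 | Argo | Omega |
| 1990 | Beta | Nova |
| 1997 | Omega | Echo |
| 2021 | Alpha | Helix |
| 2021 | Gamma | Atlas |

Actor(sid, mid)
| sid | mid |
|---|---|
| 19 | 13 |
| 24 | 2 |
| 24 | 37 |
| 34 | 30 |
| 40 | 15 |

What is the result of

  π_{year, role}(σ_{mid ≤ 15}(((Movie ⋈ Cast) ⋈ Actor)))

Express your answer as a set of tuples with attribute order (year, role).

Natural join on year: {(1990, 24, Argo, Alpha), (1990, 24, Argo, Echo), (1990, 24, Argo, Helix), (1990, 24, Argo, Omega), (1990, 24, Beta, Nova), (1990, 26, Argo, Alpha), (1990, 26, Argo, Echo), (1990, 26, Argo, Helix), (1990, 26, Argo, Omega), (1990, 26, Beta, Nova), (2021, 16, Alpha, Helix), (2021, 16, Gamma, Atlas), (2021, 32, Alpha, Helix), (2021, 32, Gamma, Atlas), (2021, 34, Alpha, Helix), (2021, 34, Gamma, Atlas), (2021, 40, Alpha, Helix), (2021, 40, Gamma, Atlas)}
Natural join on sid: {(1990, 24, Argo, Alpha, 2), (1990, 24, Argo, Alpha, 37), (1990, 24, Argo, Echo, 2), (1990, 24, Argo, Echo, 37), (1990, 24, Argo, Helix, 2), (1990, 24, Argo, Helix, 37), (1990, 24, Argo, Omega, 2), (1990, 24, Argo, Omega, 37), (1990, 24, Beta, Nova, 2), (1990, 24, Beta, Nova, 37), (2021, 34, Alpha, Helix, 30), (2021, 34, Gamma, Atlas, 30), (2021, 40, Alpha, Helix, 15), (2021, 40, Gamma, Atlas, 15)}
Filtering on mid ≤ 15 leaves {(1990, 24, Argo, Alpha, 2), (1990, 24, Argo, Echo, 2), (1990, 24, Argo, Helix, 2), (1990, 24, Argo, Omega, 2), (1990, 24, Beta, Nova, 2), (2021, 40, Alpha, Helix, 15), (2021, 40, Gamma, Atlas, 15)}.
Projecting to year, role (3 duplicate(s) eliminated): {(1990, Argo), (1990, Beta), (2021, Alpha), (2021, Gamma)}

{(1990, Argo), (1990, Beta), (2021, Alpha), (2021, Gamma)}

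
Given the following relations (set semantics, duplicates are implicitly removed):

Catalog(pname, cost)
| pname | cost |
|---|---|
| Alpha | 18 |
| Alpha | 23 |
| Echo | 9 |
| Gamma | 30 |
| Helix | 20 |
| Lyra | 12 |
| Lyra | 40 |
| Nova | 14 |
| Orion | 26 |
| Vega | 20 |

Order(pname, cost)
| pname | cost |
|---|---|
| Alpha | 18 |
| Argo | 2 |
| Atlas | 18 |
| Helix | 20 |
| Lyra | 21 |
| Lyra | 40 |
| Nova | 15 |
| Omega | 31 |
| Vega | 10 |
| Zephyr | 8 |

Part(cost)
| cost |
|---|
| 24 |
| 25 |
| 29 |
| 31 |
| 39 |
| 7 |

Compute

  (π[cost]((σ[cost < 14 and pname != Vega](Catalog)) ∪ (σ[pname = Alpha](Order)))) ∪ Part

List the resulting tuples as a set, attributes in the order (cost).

{12, 18, 24, 25, 29, 31, 39, 7, 9}

Apply σ_{cost < 14 and pname != Vega}; surviving tuples: {(Echo, 9), (Lyra, 12)}
Apply σ_{pname = Alpha}; surviving tuples: {(Alpha, 18)}
Union: {(Echo, 9), (Lyra, 12)} with {(Alpha, 18)} → {(Alpha, 18), (Echo, 9), (Lyra, 12)}
Keep only column(s) cost: {12, 18, 9}
Union: {12, 18, 9} with {24, 25, 29, 31, 39, 7} → {12, 18, 24, 25, 29, 31, 39, 7, 9}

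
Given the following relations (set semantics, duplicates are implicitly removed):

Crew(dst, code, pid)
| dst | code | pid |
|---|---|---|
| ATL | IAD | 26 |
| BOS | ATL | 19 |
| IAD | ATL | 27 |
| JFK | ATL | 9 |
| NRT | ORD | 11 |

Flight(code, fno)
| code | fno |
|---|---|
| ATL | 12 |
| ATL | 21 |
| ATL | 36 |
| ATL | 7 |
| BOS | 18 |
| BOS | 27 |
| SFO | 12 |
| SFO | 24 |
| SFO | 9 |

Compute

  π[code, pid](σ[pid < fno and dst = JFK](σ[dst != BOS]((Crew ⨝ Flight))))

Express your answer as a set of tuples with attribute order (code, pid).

{(ATL, 9)}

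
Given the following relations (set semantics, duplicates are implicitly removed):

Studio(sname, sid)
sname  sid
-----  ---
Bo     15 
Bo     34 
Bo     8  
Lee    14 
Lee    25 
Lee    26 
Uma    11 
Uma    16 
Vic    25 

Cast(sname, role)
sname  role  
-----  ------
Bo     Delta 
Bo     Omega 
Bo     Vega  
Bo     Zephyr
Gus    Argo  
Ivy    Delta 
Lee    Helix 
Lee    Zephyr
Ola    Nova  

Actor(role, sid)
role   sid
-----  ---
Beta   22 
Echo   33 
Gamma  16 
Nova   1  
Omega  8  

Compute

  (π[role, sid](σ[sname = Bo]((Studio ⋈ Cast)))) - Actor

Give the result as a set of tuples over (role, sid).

Natural join on sname: {(Bo, 15, Delta), (Bo, 15, Omega), (Bo, 15, Vega), (Bo, 15, Zephyr), (Bo, 34, Delta), (Bo, 34, Omega), (Bo, 34, Vega), (Bo, 34, Zephyr), (Bo, 8, Delta), (Bo, 8, Omega), (Bo, 8, Vega), (Bo, 8, Zephyr), (Lee, 14, Helix), (Lee, 14, Zephyr), (Lee, 25, Helix), (Lee, 25, Zephyr), (Lee, 26, Helix), (Lee, 26, Zephyr)}
Selection sname = Bo: {(Bo, 15, Delta), (Bo, 15, Omega), (Bo, 15, Vega), (Bo, 15, Zephyr), (Bo, 34, Delta), (Bo, 34, Omega), (Bo, 34, Vega), (Bo, 34, Zephyr), (Bo, 8, Delta), (Bo, 8, Omega), (Bo, 8, Vega), (Bo, 8, Zephyr)}
π_{role, sid} gives {(Delta, 15), (Delta, 34), (Delta, 8), (Omega, 15), (Omega, 34), (Omega, 8), (Vega, 15), (Vega, 34), (Vega, 8), (Zephyr, 15), (Zephyr, 34), (Zephyr, 8)}.
Taking the difference: {(Delta, 15), (Delta, 34), (Delta, 8), (Omega, 15), (Omega, 34), (Vega, 15), (Vega, 34), (Vega, 8), (Zephyr, 15), (Zephyr, 34), (Zephyr, 8)}

{(Delta, 15), (Delta, 34), (Delta, 8), (Omega, 15), (Omega, 34), (Vega, 15), (Vega, 34), (Vega, 8), (Zephyr, 15), (Zephyr, 34), (Zephyr, 8)}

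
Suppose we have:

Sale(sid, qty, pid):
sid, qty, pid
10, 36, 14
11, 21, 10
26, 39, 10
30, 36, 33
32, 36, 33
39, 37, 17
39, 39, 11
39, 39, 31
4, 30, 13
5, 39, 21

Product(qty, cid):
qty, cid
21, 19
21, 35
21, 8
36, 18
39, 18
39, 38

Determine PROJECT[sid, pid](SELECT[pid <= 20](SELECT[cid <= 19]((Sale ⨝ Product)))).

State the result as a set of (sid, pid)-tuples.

{(10, 14), (11, 10), (26, 10), (39, 11)}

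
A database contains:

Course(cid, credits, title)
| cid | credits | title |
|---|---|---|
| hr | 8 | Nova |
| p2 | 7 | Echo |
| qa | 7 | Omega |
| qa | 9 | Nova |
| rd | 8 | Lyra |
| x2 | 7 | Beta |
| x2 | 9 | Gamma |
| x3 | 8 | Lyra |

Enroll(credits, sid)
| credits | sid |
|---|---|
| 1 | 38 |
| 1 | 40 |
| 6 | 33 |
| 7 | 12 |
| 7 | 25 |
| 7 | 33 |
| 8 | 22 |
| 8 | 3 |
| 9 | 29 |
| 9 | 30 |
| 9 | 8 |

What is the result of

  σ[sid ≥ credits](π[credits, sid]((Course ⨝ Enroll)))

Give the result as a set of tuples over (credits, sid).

{(7, 12), (7, 25), (7, 33), (8, 22), (9, 29), (9, 30)}

Joining Course and Enroll on credits yields {(hr, 8, Nova, 22), (hr, 8, Nova, 3), (p2, 7, Echo, 12), (p2, 7, Echo, 25), (p2, 7, Echo, 33), (qa, 7, Omega, 12), (qa, 7, Omega, 25), (qa, 7, Omega, 33), (qa, 9, Nova, 29), (qa, 9, Nova, 30), (qa, 9, Nova, 8), (rd, 8, Lyra, 22), (rd, 8, Lyra, 3), (x2, 7, Beta, 12), (x2, 7, Beta, 25), (x2, 7, Beta, 33), (x2, 9, Gamma, 29), (x2, 9, Gamma, 30), (x2, 9, Gamma, 8), (x3, 8, Lyra, 22), (x3, 8, Lyra, 3)}.
π_{credits, sid} gives {(7, 12), (7, 25), (7, 33), (8, 22), (8, 3), (9, 29), (9, 30), (9, 8)} (13 duplicate(s) eliminated).
Filtering on sid ≥ credits leaves {(7, 12), (7, 25), (7, 33), (8, 22), (9, 29), (9, 30)}.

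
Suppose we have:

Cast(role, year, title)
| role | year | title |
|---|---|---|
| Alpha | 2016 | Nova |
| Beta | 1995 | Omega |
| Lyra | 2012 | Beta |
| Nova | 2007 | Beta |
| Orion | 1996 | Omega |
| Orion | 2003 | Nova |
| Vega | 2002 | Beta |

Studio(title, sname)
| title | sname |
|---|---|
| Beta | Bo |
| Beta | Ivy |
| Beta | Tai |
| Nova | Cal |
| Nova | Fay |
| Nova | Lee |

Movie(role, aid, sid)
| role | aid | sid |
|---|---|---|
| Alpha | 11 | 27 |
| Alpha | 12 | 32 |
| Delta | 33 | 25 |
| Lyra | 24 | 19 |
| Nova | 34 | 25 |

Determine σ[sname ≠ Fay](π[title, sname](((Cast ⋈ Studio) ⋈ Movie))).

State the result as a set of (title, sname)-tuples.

{(Beta, Bo), (Beta, Ivy), (Beta, Tai), (Nova, Cal), (Nova, Lee)}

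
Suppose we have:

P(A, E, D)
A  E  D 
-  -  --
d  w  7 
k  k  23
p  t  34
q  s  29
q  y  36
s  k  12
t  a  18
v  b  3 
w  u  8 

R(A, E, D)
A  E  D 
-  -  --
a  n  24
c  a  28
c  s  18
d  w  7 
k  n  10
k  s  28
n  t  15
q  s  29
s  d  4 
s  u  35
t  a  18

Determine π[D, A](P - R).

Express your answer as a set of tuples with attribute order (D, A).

{(12, s), (23, k), (3, v), (34, p), (36, q), (8, w)}

Set difference of the two operands is {(k, k, 23), (p, t, 34), (q, y, 36), (s, k, 12), (v, b, 3), (w, u, 8)}.
Keep only column(s) D, A: {(12, s), (23, k), (3, v), (34, p), (36, q), (8, w)}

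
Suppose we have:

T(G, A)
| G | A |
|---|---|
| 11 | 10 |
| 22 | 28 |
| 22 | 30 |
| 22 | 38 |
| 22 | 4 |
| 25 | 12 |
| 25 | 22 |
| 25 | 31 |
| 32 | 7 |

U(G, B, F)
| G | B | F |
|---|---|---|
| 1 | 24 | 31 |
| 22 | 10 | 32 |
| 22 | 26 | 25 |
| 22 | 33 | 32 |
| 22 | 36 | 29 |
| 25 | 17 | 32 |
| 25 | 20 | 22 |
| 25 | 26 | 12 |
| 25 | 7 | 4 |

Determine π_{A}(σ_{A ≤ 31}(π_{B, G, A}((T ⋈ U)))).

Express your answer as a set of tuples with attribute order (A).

{12, 22, 28, 30, 31, 4}

Natural join on G: {(22, 28, 10, 32), (22, 28, 26, 25), (22, 28, 33, 32), (22, 28, 36, 29), (22, 30, 10, 32), (22, 30, 26, 25), (22, 30, 33, 32), (22, 30, 36, 29), (22, 38, 10, 32), (22, 38, 26, 25), (22, 38, 33, 32), (22, 38, 36, 29), (22, 4, 10, 32), (22, 4, 26, 25), (22, 4, 33, 32), (22, 4, 36, 29), (25, 12, 17, 32), (25, 12, 20, 22), (25, 12, 26, 12), (25, 12, 7, 4), (25, 22, 17, 32), (25, 22, 20, 22), (25, 22, 26, 12), (25, 22, 7, 4), (25, 31, 17, 32), (25, 31, 20, 22), (25, 31, 26, 12), (25, 31, 7, 4)}
Projecting to B, G, A: {(10, 22, 28), (10, 22, 30), (10, 22, 38), (10, 22, 4), (17, 25, 12), (17, 25, 22), (17, 25, 31), (20, 25, 12), (20, 25, 22), (20, 25, 31), (26, 22, 28), (26, 22, 30), (26, 22, 38), (26, 22, 4), (26, 25, 12), (26, 25, 22), (26, 25, 31), (33, 22, 28), (33, 22, 30), (33, 22, 38), (33, 22, 4), (36, 22, 28), (36, 22, 30), (36, 22, 38), (36, 22, 4), (7, 25, 12), (7, 25, 22), (7, 25, 31)}
Filtering on A ≤ 31 leaves {(10, 22, 28), (10, 22, 30), (10, 22, 4), (17, 25, 12), (17, 25, 22), (17, 25, 31), (20, 25, 12), (20, 25, 22), (20, 25, 31), (26, 22, 28), (26, 22, 30), (26, 22, 4), (26, 25, 12), (26, 25, 22), (26, 25, 31), (33, 22, 28), (33, 22, 30), (33, 22, 4), (36, 22, 28), (36, 22, 30), (36, 22, 4), (7, 25, 12), (7, 25, 22), (7, 25, 31)}.
Projecting to A (18 duplicate(s) eliminated): {12, 22, 28, 30, 31, 4}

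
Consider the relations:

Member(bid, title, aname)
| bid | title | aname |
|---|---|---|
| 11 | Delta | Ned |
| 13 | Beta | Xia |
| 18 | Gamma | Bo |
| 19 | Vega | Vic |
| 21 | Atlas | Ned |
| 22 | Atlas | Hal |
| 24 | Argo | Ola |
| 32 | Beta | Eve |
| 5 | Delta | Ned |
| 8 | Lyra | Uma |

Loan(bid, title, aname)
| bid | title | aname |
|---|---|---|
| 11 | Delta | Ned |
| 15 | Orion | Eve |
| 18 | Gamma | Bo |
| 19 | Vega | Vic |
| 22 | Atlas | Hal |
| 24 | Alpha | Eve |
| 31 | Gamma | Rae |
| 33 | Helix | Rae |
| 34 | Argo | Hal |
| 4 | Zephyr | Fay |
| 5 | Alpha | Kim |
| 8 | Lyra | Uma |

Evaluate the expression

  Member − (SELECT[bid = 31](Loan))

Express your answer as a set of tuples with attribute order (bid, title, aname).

{(11, Delta, Ned), (13, Beta, Xia), (18, Gamma, Bo), (19, Vega, Vic), (21, Atlas, Ned), (22, Atlas, Hal), (24, Argo, Ola), (32, Beta, Eve), (5, Delta, Ned), (8, Lyra, Uma)}

Filtering on bid = 31 leaves {(31, Gamma, Rae)}.
Taking the difference: {(11, Delta, Ned), (13, Beta, Xia), (18, Gamma, Bo), (19, Vega, Vic), (21, Atlas, Ned), (22, Atlas, Hal), (24, Argo, Ola), (32, Beta, Eve), (5, Delta, Ned), (8, Lyra, Uma)}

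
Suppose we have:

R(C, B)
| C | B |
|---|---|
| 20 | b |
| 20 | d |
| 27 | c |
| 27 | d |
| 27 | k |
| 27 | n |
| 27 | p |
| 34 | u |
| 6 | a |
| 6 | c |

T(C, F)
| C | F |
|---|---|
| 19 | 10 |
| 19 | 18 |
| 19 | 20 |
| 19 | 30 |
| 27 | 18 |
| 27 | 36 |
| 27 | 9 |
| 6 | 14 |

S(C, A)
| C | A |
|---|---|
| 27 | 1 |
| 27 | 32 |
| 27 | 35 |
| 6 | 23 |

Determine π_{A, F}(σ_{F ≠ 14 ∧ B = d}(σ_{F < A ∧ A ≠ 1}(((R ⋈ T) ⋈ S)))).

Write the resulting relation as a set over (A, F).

{(32, 18), (32, 9), (35, 18), (35, 9)}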